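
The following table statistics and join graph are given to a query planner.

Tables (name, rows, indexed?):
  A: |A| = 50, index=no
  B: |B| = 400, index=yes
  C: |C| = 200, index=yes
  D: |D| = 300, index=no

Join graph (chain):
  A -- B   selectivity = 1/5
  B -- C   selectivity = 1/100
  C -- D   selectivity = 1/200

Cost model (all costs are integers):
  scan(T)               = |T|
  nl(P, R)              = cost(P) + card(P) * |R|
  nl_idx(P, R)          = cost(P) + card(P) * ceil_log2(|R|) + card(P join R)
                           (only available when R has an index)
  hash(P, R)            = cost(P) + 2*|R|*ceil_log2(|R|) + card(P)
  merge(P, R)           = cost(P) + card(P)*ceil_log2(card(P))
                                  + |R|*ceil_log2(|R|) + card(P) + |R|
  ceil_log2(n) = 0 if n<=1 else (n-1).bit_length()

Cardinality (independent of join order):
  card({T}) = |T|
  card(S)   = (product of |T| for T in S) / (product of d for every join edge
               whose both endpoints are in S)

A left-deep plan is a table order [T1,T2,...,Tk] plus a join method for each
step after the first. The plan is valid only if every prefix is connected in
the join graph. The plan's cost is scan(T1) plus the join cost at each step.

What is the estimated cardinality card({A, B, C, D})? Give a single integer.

Tables in S: A(50), B(400), C(200), D(300)
Edges inside S: A-B(d=5), B-C(d=100), C-D(d=200)
numerator = 50 * 400 * 200 * 300 = 1200000000
denominator = 5 * 100 * 200 = 100000
card(S) = 1200000000 / 100000 = 12000

12000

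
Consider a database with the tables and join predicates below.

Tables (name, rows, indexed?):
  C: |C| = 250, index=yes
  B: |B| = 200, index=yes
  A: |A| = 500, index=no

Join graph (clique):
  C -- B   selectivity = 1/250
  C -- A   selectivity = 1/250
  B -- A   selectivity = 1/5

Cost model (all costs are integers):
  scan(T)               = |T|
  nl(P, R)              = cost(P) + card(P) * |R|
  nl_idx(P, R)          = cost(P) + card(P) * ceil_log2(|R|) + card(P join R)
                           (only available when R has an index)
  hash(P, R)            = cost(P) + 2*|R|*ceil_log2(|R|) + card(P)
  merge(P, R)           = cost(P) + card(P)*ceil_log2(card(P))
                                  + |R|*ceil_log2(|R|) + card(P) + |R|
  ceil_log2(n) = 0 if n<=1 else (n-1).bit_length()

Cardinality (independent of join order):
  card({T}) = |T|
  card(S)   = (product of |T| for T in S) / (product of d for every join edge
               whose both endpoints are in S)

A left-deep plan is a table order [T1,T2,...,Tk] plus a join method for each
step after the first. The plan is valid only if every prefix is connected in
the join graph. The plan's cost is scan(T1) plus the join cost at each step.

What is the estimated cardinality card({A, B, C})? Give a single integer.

80

Tables in S: A(500), B(200), C(250)
Edges inside S: C-B(d=250), C-A(d=250), B-A(d=5)
numerator = 500 * 200 * 250 = 25000000
denominator = 250 * 250 * 5 = 312500
card(S) = 25000000 / 312500 = 80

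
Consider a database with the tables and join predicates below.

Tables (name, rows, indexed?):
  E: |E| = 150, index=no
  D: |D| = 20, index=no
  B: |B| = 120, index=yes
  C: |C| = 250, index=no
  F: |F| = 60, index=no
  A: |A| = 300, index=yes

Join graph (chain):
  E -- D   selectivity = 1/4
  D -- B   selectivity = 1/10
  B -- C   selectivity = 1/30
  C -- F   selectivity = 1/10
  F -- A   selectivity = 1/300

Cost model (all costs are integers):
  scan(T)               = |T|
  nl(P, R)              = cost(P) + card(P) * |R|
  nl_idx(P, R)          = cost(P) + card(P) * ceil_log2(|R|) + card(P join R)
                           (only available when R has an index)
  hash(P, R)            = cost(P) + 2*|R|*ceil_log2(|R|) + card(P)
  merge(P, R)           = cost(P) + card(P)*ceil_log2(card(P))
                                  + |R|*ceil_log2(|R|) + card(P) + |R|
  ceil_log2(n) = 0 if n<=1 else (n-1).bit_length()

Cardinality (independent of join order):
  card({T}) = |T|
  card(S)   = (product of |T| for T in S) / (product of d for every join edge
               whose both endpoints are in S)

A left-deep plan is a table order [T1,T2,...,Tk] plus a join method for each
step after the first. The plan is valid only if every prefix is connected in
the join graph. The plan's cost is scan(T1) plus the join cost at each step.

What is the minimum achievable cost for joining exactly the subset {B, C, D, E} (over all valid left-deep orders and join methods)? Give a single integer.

Selinger DP over subsets of {B,C,D,E}:
  {E}: scan cost=150, card=150
  {D}: scan cost=20, card=20
  {B}: scan cost=120, card=120
  {C}: scan cost=250, card=250
  {DE}: card=750; try (D,hash)→500, (E,merge)→1490, (D,merge)→1620, (E,hash)→2440, (E,nl)→3020, (D,nl)→3150; best=500 via (D,hash)
  {BD}: card=240; try (B,nl_idx)→400, (D,hash)→440, (B,merge)→1100, (D,merge)→1200, (B,hash)→1720, (B,nl)→2420 …(+1); best=400 via (B,nl_idx)
  {BC}: card=1000; try (B,hash)→2180, (B,nl_idx)→3000, (C,merge)→3330, (B,merge)→3460, (C,hash)→4240, (C,nl)→30120 …(+1); best=2180 via (B,hash)
  {BDE}: card=9000; try (B,hash)→2930, (E,hash)→3040, (E,merge)→3910, (B,merge)→9710, (B,nl_idx)→14750, (E,nl)→36400 …(+1); best=2930 via (B,hash)
  {BCD}: card=2000; try (D,hash)→3380, (C,hash)→4640, (C,merge)→4810, (D,merge)→13300, (D,nl)→22180, (C,nl)→60400; best=3380 via (D,hash)
  {BCDE}: card=75000; try (E,hash)→7780, (C,hash)→15930, (E,merge)→28730, (C,merge)→140180, (E,nl)→303380, (C,nl)→2252930; best=7780 via (E,hash)

7780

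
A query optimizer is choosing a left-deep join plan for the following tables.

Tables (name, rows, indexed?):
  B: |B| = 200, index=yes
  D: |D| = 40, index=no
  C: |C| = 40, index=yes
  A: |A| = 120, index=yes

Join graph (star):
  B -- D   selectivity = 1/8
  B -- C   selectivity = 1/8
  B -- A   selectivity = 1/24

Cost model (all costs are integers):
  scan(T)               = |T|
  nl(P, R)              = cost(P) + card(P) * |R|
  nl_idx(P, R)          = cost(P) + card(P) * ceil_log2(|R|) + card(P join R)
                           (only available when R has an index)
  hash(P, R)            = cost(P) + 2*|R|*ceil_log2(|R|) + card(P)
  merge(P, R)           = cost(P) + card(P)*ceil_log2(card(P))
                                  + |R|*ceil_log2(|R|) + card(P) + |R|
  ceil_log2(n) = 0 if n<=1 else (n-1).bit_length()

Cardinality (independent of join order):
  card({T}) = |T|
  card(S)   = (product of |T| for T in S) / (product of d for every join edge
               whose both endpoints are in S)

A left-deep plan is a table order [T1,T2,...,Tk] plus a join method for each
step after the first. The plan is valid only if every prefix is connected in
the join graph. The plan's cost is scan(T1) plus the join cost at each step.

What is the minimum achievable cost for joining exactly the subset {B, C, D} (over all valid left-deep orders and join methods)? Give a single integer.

2360

Selinger DP over subsets of {B,C,D}:
  {B}: scan cost=200, card=200
  {D}: scan cost=40, card=40
  {C}: scan cost=40, card=40
  {BD}: card=1000; try (D,hash)→880, (B,nl_idx)→1360, (B,merge)→2120, (D,merge)→2280, (B,hash)→3280, (B,nl)→8040 …(+1); best=880 via (D,hash)
  {BC}: card=1000; try (C,hash)→880, (B,nl_idx)→1360, (B,merge)→2120, (C,merge)→2280, (C,nl_idx)→2400, (B,hash)→3280 …(+2); best=880 via (C,hash)
  {BCD}: card=5000; try (D,hash)→2360, (C,hash)→2360, (C,nl_idx)→11880, (D,merge)→12160, (C,merge)→12160, (D,nl)→40880 …(+1); best=2360 via (D,hash)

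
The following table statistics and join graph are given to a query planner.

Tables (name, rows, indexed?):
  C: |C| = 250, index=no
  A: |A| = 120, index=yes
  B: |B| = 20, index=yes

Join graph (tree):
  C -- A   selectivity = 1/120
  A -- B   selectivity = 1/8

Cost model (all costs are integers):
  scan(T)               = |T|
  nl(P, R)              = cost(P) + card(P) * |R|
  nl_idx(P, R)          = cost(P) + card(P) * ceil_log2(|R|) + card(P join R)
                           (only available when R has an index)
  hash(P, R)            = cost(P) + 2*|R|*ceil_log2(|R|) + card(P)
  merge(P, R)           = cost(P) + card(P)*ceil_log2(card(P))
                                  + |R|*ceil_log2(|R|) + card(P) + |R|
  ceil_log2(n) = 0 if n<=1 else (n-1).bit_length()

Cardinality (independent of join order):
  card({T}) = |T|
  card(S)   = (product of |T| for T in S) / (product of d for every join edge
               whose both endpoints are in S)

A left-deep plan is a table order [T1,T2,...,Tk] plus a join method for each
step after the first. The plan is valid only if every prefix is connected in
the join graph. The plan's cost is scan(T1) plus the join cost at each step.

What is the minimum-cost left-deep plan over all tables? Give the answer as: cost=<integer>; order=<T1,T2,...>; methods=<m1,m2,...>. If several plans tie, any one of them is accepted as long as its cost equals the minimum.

cost=2630; order=C,A,B; methods=hash,hash

Selinger DP (subsets sized 1..n):
  {C}: scan cost=250, card=250
  {A}: scan cost=120, card=120
  {B}: scan cost=20, card=20
  {AC}: card=250; try (A,hash)→2180, (A,nl_idx)→2250, (C,merge)→3330, (A,merge)→3460, (C,hash)→4240, (C,nl)→30120 …(+1); best=2180 via (A,hash)
  {AB}: card=300; try (B,hash)→440, (A,nl_idx)→460, (B,nl_idx)→1020, (A,merge)→1100, (B,merge)→1200, (A,hash)→1720 …(+2); best=440 via (B,hash)
  {ABC}: card=625; try (B,hash)→2630, (B,nl_idx)→4055, (B,merge)→4550, (C,hash)→4740, (C,merge)→5690, (B,nl)→7180 …(+1); best=2630 via (B,hash)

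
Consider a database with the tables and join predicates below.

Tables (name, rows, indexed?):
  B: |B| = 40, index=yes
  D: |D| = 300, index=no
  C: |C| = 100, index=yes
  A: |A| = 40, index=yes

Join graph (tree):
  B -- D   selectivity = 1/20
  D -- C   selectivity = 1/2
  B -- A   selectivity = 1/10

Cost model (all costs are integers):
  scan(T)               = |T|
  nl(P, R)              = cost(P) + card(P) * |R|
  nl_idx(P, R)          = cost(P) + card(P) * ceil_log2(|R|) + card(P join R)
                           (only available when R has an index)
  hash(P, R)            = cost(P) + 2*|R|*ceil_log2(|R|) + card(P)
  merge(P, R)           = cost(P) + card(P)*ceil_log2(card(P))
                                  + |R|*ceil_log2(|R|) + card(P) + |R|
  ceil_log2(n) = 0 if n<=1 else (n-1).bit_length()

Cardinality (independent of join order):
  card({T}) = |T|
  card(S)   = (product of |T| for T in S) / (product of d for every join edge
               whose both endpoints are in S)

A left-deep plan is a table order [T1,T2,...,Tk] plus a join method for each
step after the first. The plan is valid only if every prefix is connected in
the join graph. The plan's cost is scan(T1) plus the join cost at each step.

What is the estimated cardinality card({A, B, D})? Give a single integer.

2400

Tables in S: A(40), B(40), D(300)
Edges inside S: B-D(d=20), B-A(d=10)
numerator = 40 * 40 * 300 = 480000
denominator = 20 * 10 = 200
card(S) = 480000 / 200 = 2400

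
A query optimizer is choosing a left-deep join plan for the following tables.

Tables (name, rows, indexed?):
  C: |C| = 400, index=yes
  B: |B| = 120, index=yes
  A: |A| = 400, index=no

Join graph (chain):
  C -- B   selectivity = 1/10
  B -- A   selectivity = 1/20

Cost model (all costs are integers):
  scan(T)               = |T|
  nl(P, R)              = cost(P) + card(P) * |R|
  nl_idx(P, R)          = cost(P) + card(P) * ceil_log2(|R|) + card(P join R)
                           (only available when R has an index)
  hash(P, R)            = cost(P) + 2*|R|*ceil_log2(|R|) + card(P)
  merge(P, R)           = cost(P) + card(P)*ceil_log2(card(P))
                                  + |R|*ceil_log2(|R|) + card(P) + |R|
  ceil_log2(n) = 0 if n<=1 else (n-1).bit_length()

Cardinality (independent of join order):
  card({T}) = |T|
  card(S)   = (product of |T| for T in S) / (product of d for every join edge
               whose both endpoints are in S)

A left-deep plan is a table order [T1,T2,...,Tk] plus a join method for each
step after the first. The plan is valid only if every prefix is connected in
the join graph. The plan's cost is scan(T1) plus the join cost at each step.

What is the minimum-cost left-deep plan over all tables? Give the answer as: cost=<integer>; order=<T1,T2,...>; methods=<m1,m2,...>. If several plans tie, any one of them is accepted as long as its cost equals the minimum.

cost=12080; order=A,B,C; methods=hash,hash

Selinger DP (subsets sized 1..n):
  {C}: scan cost=400, card=400
  {B}: scan cost=120, card=120
  {A}: scan cost=400, card=400
  {BC}: card=4800; try (B,hash)→2480, (C,merge)→5080, (B,merge)→5360, (C,nl_idx)→6000, (C,hash)→7440, (B,nl_idx)→8000 …(+2); best=2480 via (B,hash)
  {AB}: card=2400; try (B,hash)→2480, (A,merge)→5080, (B,merge)→5360, (B,nl_idx)→5600, (A,hash)→7440, (A,nl)→48120 …(+1); best=2480 via (B,hash)
  {ABC}: card=96000; try (C,hash)→12080, (A,hash)→14480, (C,merge)→37680, (A,merge)→73680, (C,nl_idx)→120080, (C,nl)→962480 …(+1); best=12080 via (C,hash)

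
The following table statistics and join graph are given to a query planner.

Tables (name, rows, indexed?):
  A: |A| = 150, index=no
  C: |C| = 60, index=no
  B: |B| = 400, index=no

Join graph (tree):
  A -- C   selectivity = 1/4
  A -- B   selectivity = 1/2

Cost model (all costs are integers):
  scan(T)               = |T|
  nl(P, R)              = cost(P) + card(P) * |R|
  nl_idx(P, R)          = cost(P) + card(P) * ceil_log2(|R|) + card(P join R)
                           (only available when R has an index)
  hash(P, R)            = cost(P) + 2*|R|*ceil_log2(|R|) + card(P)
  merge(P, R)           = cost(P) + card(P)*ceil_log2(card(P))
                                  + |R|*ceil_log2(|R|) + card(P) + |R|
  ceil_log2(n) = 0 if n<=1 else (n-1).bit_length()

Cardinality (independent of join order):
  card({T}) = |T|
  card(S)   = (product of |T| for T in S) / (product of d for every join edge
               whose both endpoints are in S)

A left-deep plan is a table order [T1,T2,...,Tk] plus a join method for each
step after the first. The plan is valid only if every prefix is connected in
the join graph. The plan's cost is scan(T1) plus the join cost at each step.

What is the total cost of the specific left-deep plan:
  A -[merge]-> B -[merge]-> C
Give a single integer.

485920

step 1: scan A: cost=150, card=150
step 2: join B via merge
    card(P join B) = 150*400/(2) = 30000
    cost = 150 + 150*8 + 400*9 + 150 + 400 = 5500
step 3: join C via merge
    card(P join C) = 30000*60/(4) = 450000
    cost = 5500 + 30000*15 + 60*6 + 30000 + 60 = 485920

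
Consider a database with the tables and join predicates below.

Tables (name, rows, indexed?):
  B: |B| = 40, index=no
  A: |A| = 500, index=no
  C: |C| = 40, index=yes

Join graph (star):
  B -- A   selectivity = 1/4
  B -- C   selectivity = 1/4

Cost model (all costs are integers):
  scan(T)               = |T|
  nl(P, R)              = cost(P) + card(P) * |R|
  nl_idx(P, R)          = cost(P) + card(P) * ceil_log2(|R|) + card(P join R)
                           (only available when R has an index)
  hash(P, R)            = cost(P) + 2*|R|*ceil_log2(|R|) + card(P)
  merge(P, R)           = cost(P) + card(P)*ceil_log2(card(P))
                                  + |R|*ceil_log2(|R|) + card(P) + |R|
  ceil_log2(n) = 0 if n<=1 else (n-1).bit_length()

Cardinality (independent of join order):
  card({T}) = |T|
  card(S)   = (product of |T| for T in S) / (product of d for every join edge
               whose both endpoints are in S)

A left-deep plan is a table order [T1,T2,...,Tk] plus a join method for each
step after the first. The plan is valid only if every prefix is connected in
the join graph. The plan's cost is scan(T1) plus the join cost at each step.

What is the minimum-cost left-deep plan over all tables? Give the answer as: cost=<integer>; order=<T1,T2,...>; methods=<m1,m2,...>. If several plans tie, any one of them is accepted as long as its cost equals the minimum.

cost=6960; order=A,B,C; methods=hash,hash

Selinger DP (subsets sized 1..n):
  {B}: scan cost=40, card=40
  {A}: scan cost=500, card=500
  {C}: scan cost=40, card=40
  {AB}: card=5000; try (B,hash)→1480, (A,merge)→5320, (B,merge)→5780, (A,hash)→9080, (A,nl)→20040, (B,nl)→20500; best=1480 via (B,hash)
  {BC}: card=400; try (C,hash)→560, (B,hash)→560, (C,merge)→600, (B,merge)→600, (C,nl_idx)→680, (C,nl)→1640 …(+1); best=560 via (C,hash)
  {ABC}: card=50000; try (C,hash)→6960, (A,merge)→9560, (A,hash)→9960, (C,merge)→71760, (C,nl_idx)→81480, (A,nl)→200560 …(+1); best=6960 via (C,hash)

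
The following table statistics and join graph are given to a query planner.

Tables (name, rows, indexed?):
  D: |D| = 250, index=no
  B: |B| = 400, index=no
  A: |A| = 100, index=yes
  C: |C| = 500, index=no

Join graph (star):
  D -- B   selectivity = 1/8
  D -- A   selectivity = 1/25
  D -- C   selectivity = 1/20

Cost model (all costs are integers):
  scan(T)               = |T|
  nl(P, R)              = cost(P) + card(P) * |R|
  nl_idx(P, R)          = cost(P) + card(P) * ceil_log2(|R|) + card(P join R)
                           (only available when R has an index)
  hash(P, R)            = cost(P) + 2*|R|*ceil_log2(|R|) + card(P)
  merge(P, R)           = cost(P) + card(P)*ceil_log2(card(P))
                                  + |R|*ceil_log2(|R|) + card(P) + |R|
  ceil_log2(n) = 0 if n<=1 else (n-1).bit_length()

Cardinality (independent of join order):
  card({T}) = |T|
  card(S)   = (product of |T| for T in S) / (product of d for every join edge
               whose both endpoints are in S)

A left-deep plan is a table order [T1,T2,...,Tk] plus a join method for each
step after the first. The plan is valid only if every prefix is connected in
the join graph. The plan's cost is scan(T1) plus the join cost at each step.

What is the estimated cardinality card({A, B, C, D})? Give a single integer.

1250000

Tables in S: A(100), B(400), C(500), D(250)
Edges inside S: D-B(d=8), D-A(d=25), D-C(d=20)
numerator = 100 * 400 * 500 * 250 = 5000000000
denominator = 8 * 25 * 20 = 4000
card(S) = 5000000000 / 4000 = 1250000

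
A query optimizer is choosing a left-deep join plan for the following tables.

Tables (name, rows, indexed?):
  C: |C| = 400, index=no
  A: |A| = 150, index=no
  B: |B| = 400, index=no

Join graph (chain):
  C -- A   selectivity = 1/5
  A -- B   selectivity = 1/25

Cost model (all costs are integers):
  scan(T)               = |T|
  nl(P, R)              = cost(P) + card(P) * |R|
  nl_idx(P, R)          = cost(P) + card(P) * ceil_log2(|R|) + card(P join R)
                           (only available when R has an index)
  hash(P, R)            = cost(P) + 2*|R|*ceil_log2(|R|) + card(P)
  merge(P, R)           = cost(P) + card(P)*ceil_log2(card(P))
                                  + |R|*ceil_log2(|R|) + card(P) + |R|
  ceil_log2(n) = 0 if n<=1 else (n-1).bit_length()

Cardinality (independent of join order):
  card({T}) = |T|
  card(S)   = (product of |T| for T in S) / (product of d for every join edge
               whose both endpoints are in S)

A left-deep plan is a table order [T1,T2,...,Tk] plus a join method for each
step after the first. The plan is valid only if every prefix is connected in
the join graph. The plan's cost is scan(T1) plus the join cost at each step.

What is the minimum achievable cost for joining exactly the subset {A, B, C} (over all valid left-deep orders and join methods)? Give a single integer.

12800

Selinger DP over subsets of {A,B,C}:
  {C}: scan cost=400, card=400
  {A}: scan cost=150, card=150
  {B}: scan cost=400, card=400
  {AC}: card=12000; try (A,hash)→3200, (C,merge)→5500, (A,merge)→5750, (C,hash)→7500, (C,nl)→60150, (A,nl)→60400; best=3200 via (A,hash)
  {AB}: card=2400; try (A,hash)→3200, (B,merge)→5500, (A,merge)→5750, (B,hash)→7500, (B,nl)→60150, (A,nl)→60400; best=3200 via (A,hash)
  {ABC}: card=192000; try (C,hash)→12800, (B,hash)→22400, (C,merge)→38400, (B,merge)→187200, (C,nl)→963200, (B,nl)→4803200; best=12800 via (C,hash)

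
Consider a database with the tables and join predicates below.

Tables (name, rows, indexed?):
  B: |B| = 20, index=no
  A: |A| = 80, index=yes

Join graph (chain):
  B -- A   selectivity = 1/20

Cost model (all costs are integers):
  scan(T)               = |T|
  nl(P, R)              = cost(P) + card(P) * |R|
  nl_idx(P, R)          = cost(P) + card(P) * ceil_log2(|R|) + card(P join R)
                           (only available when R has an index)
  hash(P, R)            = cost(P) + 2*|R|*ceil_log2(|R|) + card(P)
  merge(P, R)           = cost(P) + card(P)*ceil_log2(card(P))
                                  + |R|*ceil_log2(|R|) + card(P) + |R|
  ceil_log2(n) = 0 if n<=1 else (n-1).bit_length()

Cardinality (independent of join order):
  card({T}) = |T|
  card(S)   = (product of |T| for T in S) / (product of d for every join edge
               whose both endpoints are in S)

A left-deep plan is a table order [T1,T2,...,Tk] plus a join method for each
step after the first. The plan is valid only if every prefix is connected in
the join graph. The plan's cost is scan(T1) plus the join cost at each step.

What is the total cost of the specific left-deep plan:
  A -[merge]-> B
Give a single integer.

840

step 1: scan A: cost=80, card=80
step 2: join B via merge
    card(P join B) = 80*20/(20) = 80
    cost = 80 + 80*7 + 20*5 + 80 + 20 = 840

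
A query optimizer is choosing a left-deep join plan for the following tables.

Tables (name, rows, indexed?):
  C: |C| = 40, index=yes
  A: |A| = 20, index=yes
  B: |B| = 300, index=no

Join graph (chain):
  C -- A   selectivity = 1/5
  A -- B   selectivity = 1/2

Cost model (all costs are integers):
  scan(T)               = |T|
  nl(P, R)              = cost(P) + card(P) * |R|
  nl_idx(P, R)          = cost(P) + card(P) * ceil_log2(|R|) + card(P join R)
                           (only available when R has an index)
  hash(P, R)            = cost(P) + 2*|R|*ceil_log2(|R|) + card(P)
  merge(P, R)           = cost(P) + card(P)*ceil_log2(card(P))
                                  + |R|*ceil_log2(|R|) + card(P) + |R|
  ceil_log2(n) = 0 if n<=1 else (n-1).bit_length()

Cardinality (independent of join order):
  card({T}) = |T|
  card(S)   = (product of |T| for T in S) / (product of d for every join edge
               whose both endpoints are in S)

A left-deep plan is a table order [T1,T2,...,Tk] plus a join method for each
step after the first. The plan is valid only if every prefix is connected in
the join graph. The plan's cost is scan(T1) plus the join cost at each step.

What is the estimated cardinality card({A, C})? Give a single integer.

160

Tables in S: A(20), C(40)
Edges inside S: C-A(d=5)
numerator = 20 * 40 = 800
denominator = 5 = 5
card(S) = 800 / 5 = 160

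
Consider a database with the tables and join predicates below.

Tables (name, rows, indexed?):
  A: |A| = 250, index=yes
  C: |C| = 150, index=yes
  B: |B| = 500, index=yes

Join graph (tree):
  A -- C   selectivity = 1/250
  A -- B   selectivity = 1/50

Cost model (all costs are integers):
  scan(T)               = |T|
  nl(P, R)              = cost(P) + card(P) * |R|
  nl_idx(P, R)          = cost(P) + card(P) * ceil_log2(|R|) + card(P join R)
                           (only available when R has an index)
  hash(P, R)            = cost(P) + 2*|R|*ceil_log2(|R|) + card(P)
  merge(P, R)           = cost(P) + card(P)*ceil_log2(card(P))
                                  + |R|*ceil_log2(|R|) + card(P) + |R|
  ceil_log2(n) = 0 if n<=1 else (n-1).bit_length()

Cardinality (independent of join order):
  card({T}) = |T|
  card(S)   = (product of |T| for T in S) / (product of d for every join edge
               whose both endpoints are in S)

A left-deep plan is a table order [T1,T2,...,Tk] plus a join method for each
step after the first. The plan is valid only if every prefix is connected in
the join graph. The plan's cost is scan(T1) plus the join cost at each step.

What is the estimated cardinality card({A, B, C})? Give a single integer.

1500

Tables in S: A(250), B(500), C(150)
Edges inside S: A-C(d=250), A-B(d=50)
numerator = 250 * 500 * 150 = 18750000
denominator = 250 * 50 = 12500
card(S) = 18750000 / 12500 = 1500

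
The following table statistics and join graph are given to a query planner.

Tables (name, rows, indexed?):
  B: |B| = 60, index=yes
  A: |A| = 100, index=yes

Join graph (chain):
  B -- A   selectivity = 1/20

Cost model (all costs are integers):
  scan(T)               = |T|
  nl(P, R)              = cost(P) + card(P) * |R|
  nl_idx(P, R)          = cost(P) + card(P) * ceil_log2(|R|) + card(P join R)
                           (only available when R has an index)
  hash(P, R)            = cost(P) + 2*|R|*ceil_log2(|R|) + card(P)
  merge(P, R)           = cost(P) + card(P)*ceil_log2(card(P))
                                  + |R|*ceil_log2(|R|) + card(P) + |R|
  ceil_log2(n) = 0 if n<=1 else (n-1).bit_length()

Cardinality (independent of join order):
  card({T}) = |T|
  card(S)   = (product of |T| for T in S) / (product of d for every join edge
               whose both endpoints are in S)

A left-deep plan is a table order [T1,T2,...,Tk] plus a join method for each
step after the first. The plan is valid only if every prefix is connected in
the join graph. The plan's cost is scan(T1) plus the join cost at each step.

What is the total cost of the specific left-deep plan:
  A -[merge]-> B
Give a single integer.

step 1: scan A: cost=100, card=100
step 2: join B via merge
    card(P join B) = 100*60/(20) = 300
    cost = 100 + 100*7 + 60*6 + 100 + 60 = 1320

1320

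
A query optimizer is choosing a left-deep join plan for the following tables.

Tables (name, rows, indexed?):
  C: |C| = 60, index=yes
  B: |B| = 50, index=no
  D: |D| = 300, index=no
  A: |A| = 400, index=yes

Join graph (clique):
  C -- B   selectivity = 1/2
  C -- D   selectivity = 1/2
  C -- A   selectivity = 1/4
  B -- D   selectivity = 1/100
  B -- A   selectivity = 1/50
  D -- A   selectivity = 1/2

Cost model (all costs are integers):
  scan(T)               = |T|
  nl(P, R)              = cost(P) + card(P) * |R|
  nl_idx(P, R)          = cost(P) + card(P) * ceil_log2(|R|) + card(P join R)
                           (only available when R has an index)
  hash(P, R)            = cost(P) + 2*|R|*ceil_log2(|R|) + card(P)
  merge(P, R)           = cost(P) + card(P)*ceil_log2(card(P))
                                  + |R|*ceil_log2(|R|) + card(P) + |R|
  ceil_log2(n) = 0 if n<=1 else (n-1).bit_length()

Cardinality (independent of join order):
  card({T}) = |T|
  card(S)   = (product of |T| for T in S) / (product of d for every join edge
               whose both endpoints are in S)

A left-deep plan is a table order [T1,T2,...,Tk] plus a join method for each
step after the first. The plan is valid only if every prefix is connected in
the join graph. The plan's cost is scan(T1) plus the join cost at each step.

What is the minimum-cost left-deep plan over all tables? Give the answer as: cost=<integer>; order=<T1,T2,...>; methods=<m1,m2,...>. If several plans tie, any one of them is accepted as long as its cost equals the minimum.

Selinger DP (subsets sized 1..n):
  {C}: scan cost=60, card=60
  {B}: scan cost=50, card=50
  {D}: scan cost=300, card=300
  {A}: scan cost=400, card=400
  {BC}: card=1500; try (B,hash)→720, (C,hash)→820, (C,merge)→820, (B,merge)→830, (C,nl_idx)→1850, (C,nl)→3050 …(+1); best=720 via (B,hash)
  {CD}: card=9000; try (C,hash)→1320, (D,merge)→3480, (C,merge)→3720, (D,hash)→5520, (C,nl_idx)→11100, (D,nl)→18060 …(+1); best=1320 via (C,hash)
  {AC}: card=6000; try (C,hash)→1520, (A,merge)→4480, (C,merge)→4820, (A,nl_idx)→6600, (A,hash)→7320, (C,nl_idx)→8800 …(+2); best=1520 via (C,hash)
  {BD}: card=150; try (B,hash)→1200, (D,merge)→3400, (B,merge)→3650, (D,hash)→5500, (D,nl)→15050, (B,nl)→15300; best=1200 via (B,hash)
  {AB}: card=400; try (A,nl_idx)→900, (B,hash)→1400, (A,merge)→4400, (B,merge)→4750, (A,hash)→7300, (A,nl)→20050 …(+1); best=900 via (A,nl_idx)
  {AD}: card=60000; try (D,hash)→6200, (A,merge)→7300, (D,merge)→7400, (A,hash)→7800, (A,nl_idx)→63000, (A,nl)→120300 …(+1); best=6200 via (D,hash)
  {BCD}: card=2250; try (C,hash)→2070, (C,merge)→2970, (C,nl_idx)→4350, (D,hash)→7620, (C,nl)→10200, (B,hash)→10920 …(+4); best=2070 via (C,hash)
  {ABC}: card=3000; try (C,hash)→2020, (C,merge)→5320, (C,nl_idx)→6300, (B,hash)→8120, (A,hash)→9420, (A,nl_idx)→17220 …(+5); best=2020 via (C,hash)
  {ACD}: card=450000; try (D,hash)→12920, (A,hash)→17520, (C,hash)→66920, (D,merge)→88520, (A,merge)→140320, (A,nl_idx)→532320 …(+5); best=12920 via (D,hash)
  {ABD}: card=600; try (A,nl_idx)→3150, (A,merge)→6550, (D,hash)→6700, (D,merge)→7900, (A,hash)→8550, (A,nl)→61200 …(+4); best=3150 via (A,nl_idx)
  {ABCD}: card=2250; try (C,hash)→4470, (C,nl_idx)→9000, (C,merge)→10170, (D,hash)→10420, (A,hash)→11520, (A,nl_idx)→24570 …(+8); best=4470 via (C,hash)

cost=4470; order=D,B,A,C; methods=hash,nl_idx,hash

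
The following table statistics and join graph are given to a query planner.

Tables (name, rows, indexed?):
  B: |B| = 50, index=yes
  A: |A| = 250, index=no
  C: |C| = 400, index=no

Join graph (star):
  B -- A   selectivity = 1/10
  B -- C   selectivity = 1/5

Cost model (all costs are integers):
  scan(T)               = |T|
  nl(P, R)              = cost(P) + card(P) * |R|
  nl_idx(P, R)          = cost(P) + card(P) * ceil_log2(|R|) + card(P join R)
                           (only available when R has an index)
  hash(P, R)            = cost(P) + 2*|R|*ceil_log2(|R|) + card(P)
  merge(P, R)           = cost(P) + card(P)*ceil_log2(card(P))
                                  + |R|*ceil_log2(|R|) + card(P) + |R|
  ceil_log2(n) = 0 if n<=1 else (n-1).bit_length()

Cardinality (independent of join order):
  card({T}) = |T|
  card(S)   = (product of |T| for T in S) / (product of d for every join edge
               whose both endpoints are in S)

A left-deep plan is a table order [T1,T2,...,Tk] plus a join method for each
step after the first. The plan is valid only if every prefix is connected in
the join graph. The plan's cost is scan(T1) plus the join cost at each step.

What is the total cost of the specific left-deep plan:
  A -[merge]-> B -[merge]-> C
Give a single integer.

21850

step 1: scan A: cost=250, card=250
step 2: join B via merge
    card(P join B) = 250*50/(10) = 1250
    cost = 250 + 250*8 + 50*6 + 250 + 50 = 2850
step 3: join C via merge
    card(P join C) = 1250*400/(5) = 100000
    cost = 2850 + 1250*11 + 400*9 + 1250 + 400 = 21850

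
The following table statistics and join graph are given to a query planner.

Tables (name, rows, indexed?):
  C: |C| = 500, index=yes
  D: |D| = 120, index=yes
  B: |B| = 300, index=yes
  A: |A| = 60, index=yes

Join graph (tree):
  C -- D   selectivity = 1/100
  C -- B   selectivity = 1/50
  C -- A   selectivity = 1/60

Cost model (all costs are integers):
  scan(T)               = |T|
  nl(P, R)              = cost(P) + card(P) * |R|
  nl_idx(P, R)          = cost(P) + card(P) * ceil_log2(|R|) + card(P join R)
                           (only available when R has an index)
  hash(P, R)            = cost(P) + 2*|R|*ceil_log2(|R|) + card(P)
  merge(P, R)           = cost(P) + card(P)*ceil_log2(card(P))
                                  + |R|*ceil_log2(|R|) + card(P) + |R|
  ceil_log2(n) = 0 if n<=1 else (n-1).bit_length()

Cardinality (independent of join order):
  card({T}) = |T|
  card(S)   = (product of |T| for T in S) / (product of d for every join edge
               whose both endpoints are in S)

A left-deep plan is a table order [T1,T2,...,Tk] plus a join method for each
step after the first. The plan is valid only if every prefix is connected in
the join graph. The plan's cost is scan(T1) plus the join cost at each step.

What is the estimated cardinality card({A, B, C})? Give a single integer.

Tables in S: A(60), B(300), C(500)
Edges inside S: C-B(d=50), C-A(d=60)
numerator = 60 * 300 * 500 = 9000000
denominator = 50 * 60 = 3000
card(S) = 9000000 / 3000 = 3000

3000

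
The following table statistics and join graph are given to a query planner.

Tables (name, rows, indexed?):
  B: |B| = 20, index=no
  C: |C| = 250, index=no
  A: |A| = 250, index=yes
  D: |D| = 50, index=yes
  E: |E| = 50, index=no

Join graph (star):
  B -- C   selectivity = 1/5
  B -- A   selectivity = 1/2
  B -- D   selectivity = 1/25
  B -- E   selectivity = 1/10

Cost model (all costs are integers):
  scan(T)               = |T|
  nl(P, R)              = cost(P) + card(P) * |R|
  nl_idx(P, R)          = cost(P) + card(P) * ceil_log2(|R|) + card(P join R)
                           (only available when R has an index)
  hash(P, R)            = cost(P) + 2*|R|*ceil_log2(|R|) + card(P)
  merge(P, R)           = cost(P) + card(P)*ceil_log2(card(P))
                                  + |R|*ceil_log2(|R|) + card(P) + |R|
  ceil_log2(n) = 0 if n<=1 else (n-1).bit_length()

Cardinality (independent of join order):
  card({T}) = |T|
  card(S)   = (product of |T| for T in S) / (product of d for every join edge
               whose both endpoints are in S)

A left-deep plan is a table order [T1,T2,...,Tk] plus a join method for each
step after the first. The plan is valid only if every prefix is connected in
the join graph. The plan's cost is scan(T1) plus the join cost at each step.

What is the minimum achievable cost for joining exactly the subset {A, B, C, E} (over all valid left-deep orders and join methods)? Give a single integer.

11300

Selinger DP over subsets of {A,B,C,E}:
  {B}: scan cost=20, card=20
  {C}: scan cost=250, card=250
  {A}: scan cost=250, card=250
  {E}: scan cost=50, card=50
  {BC}: card=1000; try (B,hash)→700, (C,merge)→2390, (B,merge)→2620, (C,hash)→4040, (C,nl)→5020, (B,nl)→5250; best=700 via (B,hash)
  {AB}: card=2500; try (B,hash)→700, (A,merge)→2390, (B,merge)→2620, (A,nl_idx)→2680, (A,hash)→4040, (A,nl)→5020 …(+1); best=700 via (B,hash)
  {BE}: card=100; try (B,hash)→300, (E,merge)→490, (B,merge)→520, (E,hash)→640, (E,nl)→1020, (B,nl)→1050; best=300 via (B,hash)
  {ABC}: card=125000; try (A,hash)→5700, (C,hash)→7200, (A,merge)→13950, (C,merge)→35450, (A,nl_idx)→133700, (A,nl)→250700 …(+1); best=5700 via (A,hash)
  {BCE}: card=5000; try (E,hash)→2300, (C,merge)→3350, (C,hash)→4400, (E,merge)→12050, (C,nl)→25300, (E,nl)→50700; best=2300 via (E,hash)
  {ABE}: card=12500; try (A,merge)→3350, (E,hash)→3800, (A,hash)→4400, (A,nl_idx)→13600, (A,nl)→25300, (E,merge)→33550 …(+1); best=3350 via (A,merge)
  {ABCE}: card=625000; try (A,hash)→11300, (C,hash)→19850, (A,merge)→74550, (E,hash)→131300, (C,merge)→193100, (A,nl_idx)→667300 …(+4); best=11300 via (A,hash)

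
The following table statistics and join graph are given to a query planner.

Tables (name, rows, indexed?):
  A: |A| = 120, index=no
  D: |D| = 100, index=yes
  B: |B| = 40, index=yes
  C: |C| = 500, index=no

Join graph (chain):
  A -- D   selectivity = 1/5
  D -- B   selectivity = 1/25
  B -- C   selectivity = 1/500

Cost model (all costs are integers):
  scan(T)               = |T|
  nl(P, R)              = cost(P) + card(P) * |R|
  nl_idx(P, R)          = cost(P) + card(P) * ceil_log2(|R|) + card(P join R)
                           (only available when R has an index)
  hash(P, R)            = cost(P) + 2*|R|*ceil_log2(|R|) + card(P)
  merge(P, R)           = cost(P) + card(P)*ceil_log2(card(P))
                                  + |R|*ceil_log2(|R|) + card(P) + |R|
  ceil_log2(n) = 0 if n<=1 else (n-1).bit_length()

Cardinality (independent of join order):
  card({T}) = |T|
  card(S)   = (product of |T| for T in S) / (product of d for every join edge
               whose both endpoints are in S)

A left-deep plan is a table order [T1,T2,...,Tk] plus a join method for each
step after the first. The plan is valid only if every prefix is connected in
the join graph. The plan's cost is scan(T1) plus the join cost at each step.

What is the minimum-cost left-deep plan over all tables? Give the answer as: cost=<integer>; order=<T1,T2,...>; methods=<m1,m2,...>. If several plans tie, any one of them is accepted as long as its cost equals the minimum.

cost=3760; order=C,B,D,A; methods=hash,nl_idx,hash

Selinger DP (subsets sized 1..n):
  {A}: scan cost=120, card=120
  {D}: scan cost=100, card=100
  {B}: scan cost=40, card=40
  {C}: scan cost=500, card=500
  {AD}: card=2400; try (D,hash)→1640, (A,merge)→1860, (D,merge)→1880, (A,hash)→1880, (D,nl_idx)→3360, (A,nl)→12100 …(+1); best=1640 via (D,hash)
  {BD}: card=160; try (D,nl_idx)→480, (B,hash)→680, (B,nl_idx)→860, (D,merge)→1120, (B,merge)→1180, (D,hash)→1480 …(+2); best=480 via (D,nl_idx)
  {BC}: card=40; try (B,hash)→1480, (B,nl_idx)→3540, (C,merge)→5320, (B,merge)→5780, (C,hash)→9080, (C,nl)→20040 …(+1); best=1480 via (B,hash)
  {ABD}: card=3840; try (A,hash)→2320, (A,merge)→2880, (B,hash)→4520, (A,nl)→19680, (B,nl_idx)→19880, (B,merge)→33120 …(+1); best=2320 via (A,hash)
  {BCD}: card=160; try (D,nl_idx)→1920, (D,merge)→2560, (D,hash)→2920, (D,nl)→5480, (C,merge)→6920, (C,hash)→9640 …(+1); best=1920 via (D,nl_idx)
  {ABCD}: card=3840; try (A,hash)→3760, (A,merge)→4320, (C,hash)→15160, (A,nl)→21120, (C,merge)→57240, (C,nl)→1922320; best=3760 via (A,hash)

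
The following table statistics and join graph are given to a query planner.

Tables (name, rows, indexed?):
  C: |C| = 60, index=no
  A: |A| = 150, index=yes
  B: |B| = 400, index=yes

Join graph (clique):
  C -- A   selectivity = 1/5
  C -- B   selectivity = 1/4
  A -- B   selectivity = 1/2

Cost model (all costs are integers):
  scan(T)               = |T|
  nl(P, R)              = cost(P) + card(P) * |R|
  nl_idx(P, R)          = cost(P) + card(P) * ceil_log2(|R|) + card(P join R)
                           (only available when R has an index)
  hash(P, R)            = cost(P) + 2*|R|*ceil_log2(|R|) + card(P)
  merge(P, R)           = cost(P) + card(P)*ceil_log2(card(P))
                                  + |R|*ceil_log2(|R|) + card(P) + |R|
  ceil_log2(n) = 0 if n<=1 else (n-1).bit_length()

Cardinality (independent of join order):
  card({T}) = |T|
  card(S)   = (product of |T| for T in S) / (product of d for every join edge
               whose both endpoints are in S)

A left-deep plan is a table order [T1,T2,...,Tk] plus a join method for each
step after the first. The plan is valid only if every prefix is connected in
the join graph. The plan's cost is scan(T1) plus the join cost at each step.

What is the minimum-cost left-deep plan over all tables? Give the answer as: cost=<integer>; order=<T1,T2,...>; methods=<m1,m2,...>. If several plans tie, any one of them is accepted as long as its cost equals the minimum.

Selinger DP (subsets sized 1..n):
  {C}: scan cost=60, card=60
  {A}: scan cost=150, card=150
  {B}: scan cost=400, card=400
  {AC}: card=1800; try (C,hash)→1020, (A,merge)→1830, (C,merge)→1920, (A,nl_idx)→2340, (A,hash)→2520, (A,nl)→9060 …(+1); best=1020 via (C,hash)
  {BC}: card=6000; try (C,hash)→1520, (B,merge)→4480, (C,merge)→4820, (B,nl_idx)→6600, (B,hash)→7320, (B,nl)→24060 …(+1); best=1520 via (C,hash)
  {AB}: card=30000; try (A,hash)→3200, (B,merge)→5500, (A,merge)→5750, (B,hash)→7500, (B,nl_idx)→31500, (A,nl_idx)→33600 …(+2); best=3200 via (A,hash)
  {ABC}: card=90000; try (A,hash)→9920, (B,hash)→10020, (B,merge)→26620, (C,hash)→33920, (A,merge)→86870, (B,nl_idx)→107220 …(+5); best=9920 via (A,hash)

cost=9920; order=B,C,A; methods=hash,hash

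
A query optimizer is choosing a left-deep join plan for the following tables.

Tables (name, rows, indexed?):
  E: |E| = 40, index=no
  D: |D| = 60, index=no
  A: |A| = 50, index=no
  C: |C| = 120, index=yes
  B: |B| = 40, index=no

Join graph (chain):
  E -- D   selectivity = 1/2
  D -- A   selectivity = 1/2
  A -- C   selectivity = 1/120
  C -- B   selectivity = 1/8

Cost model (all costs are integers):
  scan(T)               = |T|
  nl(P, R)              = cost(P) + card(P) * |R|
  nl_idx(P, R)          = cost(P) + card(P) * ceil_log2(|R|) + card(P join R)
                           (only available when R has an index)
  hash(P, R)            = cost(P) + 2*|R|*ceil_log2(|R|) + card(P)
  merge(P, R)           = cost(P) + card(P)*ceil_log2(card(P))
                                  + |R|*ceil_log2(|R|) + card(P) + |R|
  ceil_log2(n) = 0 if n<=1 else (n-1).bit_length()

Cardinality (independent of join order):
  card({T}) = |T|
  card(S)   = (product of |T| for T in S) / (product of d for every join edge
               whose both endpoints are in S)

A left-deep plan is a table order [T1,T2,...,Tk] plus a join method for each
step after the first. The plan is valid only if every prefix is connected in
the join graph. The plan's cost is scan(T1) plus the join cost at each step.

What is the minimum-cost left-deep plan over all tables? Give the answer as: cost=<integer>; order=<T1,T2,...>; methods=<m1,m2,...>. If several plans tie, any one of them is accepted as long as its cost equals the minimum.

Selinger DP (subsets sized 1..n):
  {E}: scan cost=40, card=40
  {D}: scan cost=60, card=60
  {A}: scan cost=50, card=50
  {C}: scan cost=120, card=120
  {B}: scan cost=40, card=40
  {DE}: card=1200; try (E,hash)→600, (D,merge)→740, (E,merge)→760, (D,hash)→800, (D,nl)→2440, (E,nl)→2460; best=600 via (E,hash)
  {AD}: card=1500; try (A,hash)→720, (D,hash)→820, (D,merge)→820, (A,merge)→830, (D,nl)→3050, (A,nl)→3060; best=720 via (A,hash)
  {AC}: card=50; try (C,nl_idx)→450, (A,hash)→840, (C,merge)→1360, (A,merge)→1430, (C,hash)→1780, (C,nl)→6050 …(+1); best=450 via (C,nl_idx)
  {BC}: card=600; try (B,hash)→720, (C,nl_idx)→920, (C,merge)→1280, (B,merge)→1360, (C,hash)→1760, (C,nl)→4840 …(+1); best=720 via (B,hash)
  {ADE}: card=30000; try (A,hash)→2400, (E,hash)→2700, (A,merge)→15350, (E,merge)→19000, (A,nl)→60600, (E,nl)→60720; best=2400 via (A,hash)
  {ACD}: card=1500; try (D,hash)→1220, (D,merge)→1220, (D,nl)→3450, (C,hash)→3900, (C,nl_idx)→12720, (C,merge)→19680 …(+1); best=1220 via (D,hash)
  {ABC}: card=250; try (B,hash)→980, (B,merge)→1080, (A,hash)→1920, (B,nl)→2450, (A,merge)→7670, (A,nl)→30720; best=980 via (B,hash)
  {ACDE}: card=30000; try (E,hash)→3200, (E,merge)→19500, (C,hash)→34080, (E,nl)→61220, (C,nl_idx)→242400, (C,merge)→483360 …(+1); best=3200 via (E,hash)
  {ABCD}: card=7500; try (D,hash)→1950, (B,hash)→3200, (D,merge)→3650, (D,nl)→15980, (B,merge)→19500, (B,nl)→61220; best=1950 via (D,hash)
  {ABCDE}: card=150000; try (E,hash)→9930, (B,hash)→33680, (E,merge)→107230, (E,nl)→301950, (B,merge)→483480, (B,nl)→1203200; best=9930 via (E,hash)

cost=9930; order=A,C,B,D,E; methods=nl_idx,hash,hash,hash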